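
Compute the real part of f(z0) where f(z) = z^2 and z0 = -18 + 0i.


Step 1: z0 = -18 + 0i
Step 2: z0^2 = (-18)^2 - 0^2 + 0i
Step 3: real part = 324 - 0 = 324

324


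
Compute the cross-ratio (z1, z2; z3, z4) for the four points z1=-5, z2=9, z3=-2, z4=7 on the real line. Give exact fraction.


Step 1: (z1-z3)(z2-z4) = (-3) * 2 = -6
Step 2: (z1-z4)(z2-z3) = (-12) * 11 = -132
Step 3: Cross-ratio = 6/132 = 1/22

1/22


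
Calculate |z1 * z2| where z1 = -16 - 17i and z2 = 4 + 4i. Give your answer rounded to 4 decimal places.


Step 1: |z1| = sqrt((-16)^2 + (-17)^2) = sqrt(545)
Step 2: |z2| = sqrt(4^2 + 4^2) = sqrt(32)
Step 3: |z1*z2| = |z1|*|z2| = sqrt(545) * sqrt(32) = sqrt(545 * 32) = sqrt(17440)
Step 4: = 132.0606

132.0606


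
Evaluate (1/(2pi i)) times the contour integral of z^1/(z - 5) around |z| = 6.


Step 1: f(z) = z^1, a = 5 is inside |z| = 6
Step 2: By Cauchy integral formula: (1/(2pi*i)) * integral = f(a)
Step 3: f(5) = 5^1 = 5

5


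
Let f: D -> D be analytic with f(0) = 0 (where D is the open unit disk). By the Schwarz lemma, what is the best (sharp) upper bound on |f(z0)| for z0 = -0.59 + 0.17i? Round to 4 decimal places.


Step 1: Schwarz lemma: if f: D -> D is analytic with f(0) = 0, then |f(z)| <= |z| for all z in D, and this is sharp (f(z) = z).
Step 2: |z0|^2 = (-0.59)^2 + 0.17^2 = 0.377
Step 3: |z0| = sqrt(0.377) = 0.614003
Step 4: Best bound = |z0| = 0.614

0.614


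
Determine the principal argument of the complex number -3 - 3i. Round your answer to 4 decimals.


Step 1: z = -3 - 3i
Step 2: arg(z) = atan2(-3, -3)
Step 3: arg(z) = -2.3562

-2.3562


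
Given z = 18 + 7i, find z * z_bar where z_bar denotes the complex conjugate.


Step 1: conj(z) = 18 - 7i
Step 2: z * conj(z) = 18^2 + 7^2
Step 3: = 324 + 49 = 373

373


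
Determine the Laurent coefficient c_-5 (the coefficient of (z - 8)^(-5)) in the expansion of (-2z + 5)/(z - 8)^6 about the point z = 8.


Step 1: Write the numerator in powers of (z - 8): -2z + 5 = -2(z - 8) + (-2*8 + 5) = -2(z - 8) - 11
Step 2: Divide by (z - 8)^6: f(z) = -11(z - 8)^(-6) - 2(z - 8)^(-5)
Step 3: This finite sum is the Laurent series of f about z = 8.
Step 4: Coefficient of (z - 8)^(-5) = coefficient of (z - 8) in the re-centred numerator = -2

-2


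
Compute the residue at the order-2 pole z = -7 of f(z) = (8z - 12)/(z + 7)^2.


Step 1: Pole of order 2 at z = -7
Step 2: Res = lim d/dz [(z + 7)^2 * f(z)] as z -> -7
Step 3: (z + 7)^2 * f(z) = 8z - 12
Step 4: d/dz[8z - 12] = 8

8


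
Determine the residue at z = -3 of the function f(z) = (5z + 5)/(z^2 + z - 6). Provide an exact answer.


Step 1: Q(z) = z^2 + z - 6 = (z + 3)(z - 2)
Step 2: Q'(z) = 2z + 1
Step 3: Q'(-3) = -5, P(-3) = -10
Step 4: Res = P(-3)/Q'(-3) = -10/(-5) = 2

2


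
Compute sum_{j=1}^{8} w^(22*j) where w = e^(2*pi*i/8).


Step 1: The sum sum_{j=1}^{n} w^(k*j) equals n if n | k, else 0.
Step 2: Here n = 8, k = 22
Step 3: Does n divide k? 8 | 22 -> False
Step 4: Sum = 0

0


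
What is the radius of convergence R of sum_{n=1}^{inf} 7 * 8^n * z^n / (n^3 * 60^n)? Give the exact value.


Step 1: General term a_n = 7 * 8^n / (n^3 * 60^n)
Step 2: By the root test, |a_n|^(1/n) = 7^(1/n) * 8 / (n^(3/n) * 60) -> 8/60 as n -> infinity (since 7^(1/n) -> 1 and n^(3/n) -> 1)
Step 3: R = 1/lim|a_n|^(1/n) = 60/8 = 15/2

15/2


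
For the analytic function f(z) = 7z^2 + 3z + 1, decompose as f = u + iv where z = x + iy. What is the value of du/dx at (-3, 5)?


Step 1: f(z) = 7(x+iy)^2 + 3(x+iy) + 1
Step 2: u = 7(x^2 - y^2) + 3x + 1
Step 3: u_x = 14x + 3
Step 4: At (-3, 5): u_x = -42 + 3 = -39

-39


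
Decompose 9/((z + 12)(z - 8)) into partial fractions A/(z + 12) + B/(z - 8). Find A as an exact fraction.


Step 1: Multiply both sides by (z + 12) and set z = -12
Step 2: A = 9 / (-12 - 8)
Step 3: A = 9 / (-20)
Step 4: A = -9/20

-9/20


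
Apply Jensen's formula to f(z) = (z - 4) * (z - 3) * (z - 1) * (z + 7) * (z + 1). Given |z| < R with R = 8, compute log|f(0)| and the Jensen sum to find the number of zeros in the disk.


Jensen's formula: (1/2pi)*integral log|f(Re^it)|dt = log|f(0)| + sum_{|a_k|<R} log(R/|a_k|)
Step 1: f(0) = (-4) * (-3) * (-1) * 7 * 1 = -84
Step 2: log|f(0)| = log|4| + log|3| + log|1| + log|-7| + log|-1| = 4.4308
Step 3: Zeros inside |z| < 8: 4, 3, 1, -7, -1
Step 4: Jensen sum = log(8/4) + log(8/3) + log(8/1) + log(8/7) + log(8/1) = 5.9664
Step 5: n(R) = number of terms in the Jensen sum = count of zeros inside |z| < 8 = 5

5


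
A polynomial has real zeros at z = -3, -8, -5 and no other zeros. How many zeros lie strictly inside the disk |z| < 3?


Step 1: Check each root:
  z = -3: |-3| = 3 >= 3
  z = -8: |-8| = 8 >= 3
  z = -5: |-5| = 5 >= 3
Step 2: Count = 0

0


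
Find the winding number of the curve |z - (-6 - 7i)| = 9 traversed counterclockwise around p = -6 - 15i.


Step 1: Center c = (-6, -7), radius = 9
Step 2: |p - c|^2 = 0^2 + (-8)^2 = 64
Step 3: r^2 = 81
Step 4: |p-c| < r so winding number = 1

1


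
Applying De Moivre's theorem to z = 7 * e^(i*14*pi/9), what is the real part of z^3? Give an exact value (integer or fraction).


Step 1: By De Moivre's theorem, z^3 = 7^3 * e^(i*3*14*pi/9) = 343 * (cos(14*pi/3) + i*sin(14*pi/3))
Step 2: |z|^3 = 7^3 = 343
Step 3: Reduce the angle mod 2*pi: 14*pi/3 - 4*pi = 2*pi/3
Step 4: cos(2*pi/3) = -1/2
Step 5: Re(z^3) = 343 * (-1/2) = -343/2

-343/2


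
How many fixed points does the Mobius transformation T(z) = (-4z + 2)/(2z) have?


Step 1: Fixed points satisfy T(z) = z
Step 2: 2z^2 + 4z - 2 = 0
Step 3: Discriminant = 4^2 - 4*2*(-2) = 32
Step 4: Number of fixed points = 2

2


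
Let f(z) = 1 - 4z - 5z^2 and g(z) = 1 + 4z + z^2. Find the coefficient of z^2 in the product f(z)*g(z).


Step 1: z^2 term in f*g comes from: (1)*(z^2) + (-4z)*(4z) + (-5z^2)*(1)
Step 2: = 1 - 16 - 5
Step 3: = -20

-20


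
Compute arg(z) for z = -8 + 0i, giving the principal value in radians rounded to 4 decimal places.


Step 1: z = -8 + 0i
Step 2: arg(z) = atan2(0, -8)
Step 3: arg(z) = 3.1416

3.1416


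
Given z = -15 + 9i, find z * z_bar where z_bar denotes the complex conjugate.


Step 1: conj(z) = -15 - 9i
Step 2: z * conj(z) = (-15)^2 + 9^2
Step 3: = 225 + 81 = 306

306


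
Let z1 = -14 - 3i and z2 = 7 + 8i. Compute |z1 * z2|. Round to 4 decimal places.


Step 1: |z1| = sqrt((-14)^2 + (-3)^2) = sqrt(205)
Step 2: |z2| = sqrt(7^2 + 8^2) = sqrt(113)
Step 3: |z1*z2| = |z1|*|z2| = sqrt(205) * sqrt(113) = sqrt(205 * 113) = sqrt(23165)
Step 4: = 152.2005

152.2005


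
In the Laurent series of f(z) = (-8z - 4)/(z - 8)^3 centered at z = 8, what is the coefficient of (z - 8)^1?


Step 1: Write the numerator in powers of (z - 8): -8z - 4 = -8(z - 8) + (-8*8 - 4) = -8(z - 8) - 68
Step 2: Divide by (z - 8)^3: f(z) = -68(z - 8)^(-3) - 8(z - 8)^(-2)
Step 3: This finite sum is the Laurent series of f about z = 8.
Step 4: Only the powers -3 and -2 appear, so the coefficient of (z - 8)^1 = 0

0


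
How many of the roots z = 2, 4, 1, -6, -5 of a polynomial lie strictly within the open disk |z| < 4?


Step 1: Check each root:
  z = 2: |2| = 2 < 4
  z = 4: |4| = 4 >= 4
  z = 1: |1| = 1 < 4
  z = -6: |-6| = 6 >= 4
  z = -5: |-5| = 5 >= 4
Step 2: Count = 2

2


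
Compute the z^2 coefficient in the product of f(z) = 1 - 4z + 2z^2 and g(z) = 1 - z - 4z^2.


Step 1: z^2 term in f*g comes from: (1)*(-4z^2) + (-4z)*(-z) + (2z^2)*(1)
Step 2: = -4 + 4 + 2
Step 3: = 2

2


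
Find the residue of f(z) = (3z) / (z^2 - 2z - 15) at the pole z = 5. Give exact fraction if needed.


Step 1: Q(z) = z^2 - 2z - 15 = (z - 5)(z + 3)
Step 2: Q'(z) = 2z - 2
Step 3: Q'(5) = 8, P(5) = 15
Step 4: Res = P(5)/Q'(5) = 15/8 = 15/8

15/8


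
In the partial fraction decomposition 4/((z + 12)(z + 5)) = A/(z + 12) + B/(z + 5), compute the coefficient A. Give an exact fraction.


Step 1: Multiply both sides by (z + 12) and set z = -12
Step 2: A = 4 / (-12 + 5)
Step 3: A = 4 / (-7)
Step 4: A = -4/7

-4/7


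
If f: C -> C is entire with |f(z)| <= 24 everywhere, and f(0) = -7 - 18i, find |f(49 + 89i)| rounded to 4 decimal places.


Step 1: By Liouville's theorem, a bounded entire function is constant.
Step 2: f(z) = f(0) = -7 - 18i for all z.
Step 3: |f(w)| = |-7 - 18i| = sqrt(49 + 324)
Step 4: = 19.3132

19.3132


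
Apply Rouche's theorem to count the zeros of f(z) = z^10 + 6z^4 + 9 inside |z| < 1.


Step 1: On |z| = 1 the three terms have sizes |z^10| = 1^10 = 1, |6z^4| = 6*1^4 = 6, |9| = 9
Step 2: The dominant term is g(z) = 9; let h(z) = z^10 + 6z^4 so f = g + h
Step 3: On |z| = 1: |g| = 9 and |h| <= 1 + 6 = 7
Step 4: Since 9 > 7, |h| < |g| on |z| = 1, so by Rouche f has the same number of zeros as g inside |z| < 1
Step 5: g(z) = 9 is a nonzero constant with no zeros inside |z| < 1. Answer = 0

0


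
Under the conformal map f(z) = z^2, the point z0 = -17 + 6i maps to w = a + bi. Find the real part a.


Step 1: z0 = -17 + 6i
Step 2: z0^2 = (-17)^2 - 6^2 - 204i
Step 3: real part = 289 - 36 = 253

253


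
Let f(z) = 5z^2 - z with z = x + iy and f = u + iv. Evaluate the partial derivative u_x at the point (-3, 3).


Step 1: f(z) = 5(x+iy)^2 - (x+iy) + 0
Step 2: u = 5(x^2 - y^2) - x + 0
Step 3: u_x = 10x - 1
Step 4: At (-3, 3): u_x = -30 - 1 = -31

-31


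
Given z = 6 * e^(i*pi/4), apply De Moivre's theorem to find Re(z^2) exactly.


Step 1: By De Moivre's theorem, z^2 = 6^2 * e^(i*2*pi/4) = 36 * (cos(pi/2) + i*sin(pi/2))
Step 2: |z|^2 = 6^2 = 36
Step 3: The angle pi/2 already lies in [0, 2*pi)
Step 4: cos(pi/2) = 0
Step 5: Re(z^2) = 36 * 0 = 0

0


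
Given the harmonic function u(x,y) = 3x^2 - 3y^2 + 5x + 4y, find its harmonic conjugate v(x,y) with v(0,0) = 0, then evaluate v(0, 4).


Step 1: v_x = -u_y = 6y - 4
Step 2: v_y = u_x = 6x + 5
Step 3: v = 6xy - 4x + 5y + C
Step 4: v(0,0) = 0 => C = 0
Step 5: v(0, 4) = 20

20


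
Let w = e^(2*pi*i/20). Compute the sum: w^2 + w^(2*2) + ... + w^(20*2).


Step 1: The sum sum_{j=1}^{n} w^(k*j) equals n if n | k, else 0.
Step 2: Here n = 20, k = 2
Step 3: Does n divide k? 20 | 2 -> False
Step 4: Sum = 0

0


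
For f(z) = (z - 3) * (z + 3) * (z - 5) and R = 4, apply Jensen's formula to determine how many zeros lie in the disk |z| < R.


Jensen's formula: (1/2pi)*integral log|f(Re^it)|dt = log|f(0)| + sum_{|a_k|<R} log(R/|a_k|)
Step 1: f(0) = (-3) * 3 * (-5) = 45
Step 2: log|f(0)| = log|3| + log|-3| + log|5| = 3.8067
Step 3: Zeros inside |z| < 4: 3, -3
Step 4: Jensen sum = log(4/3) + log(4/3) = 0.5754
Step 5: n(R) = number of terms in the Jensen sum = count of zeros inside |z| < 4 = 2

2


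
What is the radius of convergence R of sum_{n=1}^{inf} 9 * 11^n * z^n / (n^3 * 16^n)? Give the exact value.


Step 1: General term a_n = 9 * 11^n / (n^3 * 16^n)
Step 2: By the root test, |a_n|^(1/n) = 9^(1/n) * 11 / (n^(3/n) * 16) -> 11/16 as n -> infinity (since 9^(1/n) -> 1 and n^(3/n) -> 1)
Step 3: R = 1/lim|a_n|^(1/n) = 16/11

16/11


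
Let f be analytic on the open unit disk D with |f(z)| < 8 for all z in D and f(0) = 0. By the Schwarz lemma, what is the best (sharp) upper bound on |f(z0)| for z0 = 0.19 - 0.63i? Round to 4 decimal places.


Step 1: g = f/8 maps D -> D with g(0) = 0, so by the Schwarz lemma |g(z)| <= |z|, i.e. |f(z)| <= 8|z|; this is sharp (f(z) = 8z).
Step 2: |z0|^2 = 0.19^2 + (-0.63)^2 = 0.433
Step 3: |z0| = sqrt(0.433) = 0.658027
Step 4: Best bound = 8 * |z0| = 8 * 0.658027 = 5.2642

5.2642


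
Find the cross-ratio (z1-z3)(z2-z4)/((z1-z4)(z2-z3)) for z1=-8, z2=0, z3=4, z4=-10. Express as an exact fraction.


Step 1: (z1-z3)(z2-z4) = (-12) * 10 = -120
Step 2: (z1-z4)(z2-z3) = 2 * (-4) = -8
Step 3: Cross-ratio = 120/8 = 15

15


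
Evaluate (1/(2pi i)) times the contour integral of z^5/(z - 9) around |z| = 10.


Step 1: f(z) = z^5, a = 9 is inside |z| = 10
Step 2: By Cauchy integral formula: (1/(2pi*i)) * integral = f(a)
Step 3: f(9) = 9^5 = 59049

59049


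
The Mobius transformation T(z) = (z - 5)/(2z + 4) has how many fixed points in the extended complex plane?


Step 1: Fixed points satisfy T(z) = z
Step 2: 2z^2 + 3z + 5 = 0
Step 3: Discriminant = 3^2 - 4*2*5 = -31
Step 4: Number of fixed points = 2

2


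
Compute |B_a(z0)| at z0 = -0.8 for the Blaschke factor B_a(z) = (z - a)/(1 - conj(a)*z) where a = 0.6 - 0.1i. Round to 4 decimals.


Step 1: Numerator z0 - a = -0.8 - (0.6 - 0.1i) = -1.4 + 0.1i
Step 2: Denominator 1 - conj(a)*z0 = 1 - (0.6 + 0.1i)*(-0.8) = 1.48 + 0.08i
Step 3: |z0 - a|^2 = (-1.4)^2 + 0.1^2 = 1.97; |1 - conj(a)*z0|^2 = 1.48^2 + 0.08^2 = 2.1968
Step 4: |B_a(-0.8)| = sqrt(1.97 / 2.1968) = sqrt(0.896759)
Step 5: = 0.947

0.947


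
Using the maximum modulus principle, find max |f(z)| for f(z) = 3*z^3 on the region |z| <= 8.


Step 1: On |z| = 8, |f(z)| = 3 * |z|^3 = 3 * 8^3
Step 2: By maximum modulus principle, maximum is on boundary.
Step 3: Maximum = 3 * 512 = 1536

1536


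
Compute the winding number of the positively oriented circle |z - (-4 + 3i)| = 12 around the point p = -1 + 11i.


Step 1: Center c = (-4, 3), radius = 12
Step 2: |p - c|^2 = 3^2 + 8^2 = 73
Step 3: r^2 = 144
Step 4: |p-c| < r so winding number = 1

1


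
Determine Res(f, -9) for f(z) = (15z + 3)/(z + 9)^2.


Step 1: Pole of order 2 at z = -9
Step 2: Res = lim d/dz [(z + 9)^2 * f(z)] as z -> -9
Step 3: (z + 9)^2 * f(z) = 15z + 3
Step 4: d/dz[15z + 3] = 15

15


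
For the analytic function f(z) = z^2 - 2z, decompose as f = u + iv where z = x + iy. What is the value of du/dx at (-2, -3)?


Step 1: f(z) = (x+iy)^2 - 2(x+iy) + 0
Step 2: u = (x^2 - y^2) - 2x + 0
Step 3: u_x = 2x - 2
Step 4: At (-2, -3): u_x = -4 - 2 = -6

-6


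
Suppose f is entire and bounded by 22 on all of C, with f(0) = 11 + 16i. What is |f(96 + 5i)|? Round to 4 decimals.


Step 1: By Liouville's theorem, a bounded entire function is constant.
Step 2: f(z) = f(0) = 11 + 16i for all z.
Step 3: |f(w)| = |11 + 16i| = sqrt(121 + 256)
Step 4: = 19.4165

19.4165


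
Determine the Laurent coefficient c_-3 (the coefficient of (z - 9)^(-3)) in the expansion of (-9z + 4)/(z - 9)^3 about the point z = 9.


Step 1: Write the numerator in powers of (z - 9): -9z + 4 = -9(z - 9) + (-9*9 + 4) = -9(z - 9) - 77
Step 2: Divide by (z - 9)^3: f(z) = -77(z - 9)^(-3) - 9(z - 9)^(-2)
Step 3: This finite sum is the Laurent series of f about z = 9.
Step 4: Coefficient of (z - 9)^(-3) = -9*9 + 4 = -77

-77


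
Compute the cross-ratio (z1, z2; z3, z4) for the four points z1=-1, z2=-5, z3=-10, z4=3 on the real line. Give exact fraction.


Step 1: (z1-z3)(z2-z4) = 9 * (-8) = -72
Step 2: (z1-z4)(z2-z3) = (-4) * 5 = -20
Step 3: Cross-ratio = 72/20 = 18/5

18/5


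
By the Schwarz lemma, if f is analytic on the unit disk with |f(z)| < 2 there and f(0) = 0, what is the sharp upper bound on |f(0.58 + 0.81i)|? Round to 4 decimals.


Step 1: g = f/2 maps D -> D with g(0) = 0, so by the Schwarz lemma |g(z)| <= |z|, i.e. |f(z)| <= 2|z|; this is sharp (f(z) = 2z).
Step 2: |z0|^2 = 0.58^2 + 0.81^2 = 0.9925
Step 3: |z0| = sqrt(0.9925) = 0.996243
Step 4: Best bound = 2 * |z0| = 2 * 0.996243 = 1.9925

1.9925


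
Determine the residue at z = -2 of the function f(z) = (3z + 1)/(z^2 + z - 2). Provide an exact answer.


Step 1: Q(z) = z^2 + z - 2 = (z + 2)(z - 1)
Step 2: Q'(z) = 2z + 1
Step 3: Q'(-2) = -3, P(-2) = -5
Step 4: Res = P(-2)/Q'(-2) = -5/(-3) = 5/3

5/3


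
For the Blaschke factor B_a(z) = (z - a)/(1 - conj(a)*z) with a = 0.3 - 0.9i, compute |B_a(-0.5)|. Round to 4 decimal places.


Step 1: Numerator z0 - a = -0.5 - (0.3 - 0.9i) = -0.8 + 0.9i
Step 2: Denominator 1 - conj(a)*z0 = 1 - (0.3 + 0.9i)*(-0.5) = 1.15 + 0.45i
Step 3: |z0 - a|^2 = (-0.8)^2 + 0.9^2 = 1.45; |1 - conj(a)*z0|^2 = 1.15^2 + 0.45^2 = 1.525
Step 4: |B_a(-0.5)| = sqrt(1.45 / 1.525) = sqrt(0.95082)
Step 5: = 0.9751

0.9751


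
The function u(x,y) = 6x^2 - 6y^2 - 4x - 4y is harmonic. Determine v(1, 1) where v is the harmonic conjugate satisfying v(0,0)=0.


Step 1: v_x = -u_y = 12y + 4
Step 2: v_y = u_x = 12x - 4
Step 3: v = 12xy + 4x - 4y + C
Step 4: v(0,0) = 0 => C = 0
Step 5: v(1, 1) = 12

12


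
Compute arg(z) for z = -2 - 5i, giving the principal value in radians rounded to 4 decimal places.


Step 1: z = -2 - 5i
Step 2: arg(z) = atan2(-5, -2)
Step 3: arg(z) = -1.9513

-1.9513


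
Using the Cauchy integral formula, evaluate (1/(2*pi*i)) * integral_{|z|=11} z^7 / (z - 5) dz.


Step 1: f(z) = z^7, a = 5 is inside |z| = 11
Step 2: By Cauchy integral formula: (1/(2pi*i)) * integral = f(a)
Step 3: f(5) = 5^7 = 78125

78125


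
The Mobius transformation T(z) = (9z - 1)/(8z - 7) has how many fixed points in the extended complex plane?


Step 1: Fixed points satisfy T(z) = z
Step 2: 8z^2 - 16z + 1 = 0
Step 3: Discriminant = (-16)^2 - 4*8*1 = 224
Step 4: Number of fixed points = 2

2


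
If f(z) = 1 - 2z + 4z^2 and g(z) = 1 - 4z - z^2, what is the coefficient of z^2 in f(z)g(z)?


Step 1: z^2 term in f*g comes from: (1)*(-z^2) + (-2z)*(-4z) + (4z^2)*(1)
Step 2: = -1 + 8 + 4
Step 3: = 11

11


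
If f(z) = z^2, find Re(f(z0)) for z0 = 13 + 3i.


Step 1: z0 = 13 + 3i
Step 2: z0^2 = 13^2 - 3^2 + 78i
Step 3: real part = 169 - 9 = 160

160


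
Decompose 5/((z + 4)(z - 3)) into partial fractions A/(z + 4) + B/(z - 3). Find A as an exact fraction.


Step 1: Multiply both sides by (z + 4) and set z = -4
Step 2: A = 5 / (-4 - 3)
Step 3: A = 5 / (-7)
Step 4: A = -5/7

-5/7


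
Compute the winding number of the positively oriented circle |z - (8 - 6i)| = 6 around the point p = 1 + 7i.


Step 1: Center c = (8, -6), radius = 6
Step 2: |p - c|^2 = (-7)^2 + 13^2 = 218
Step 3: r^2 = 36
Step 4: |p-c| > r so winding number = 0

0


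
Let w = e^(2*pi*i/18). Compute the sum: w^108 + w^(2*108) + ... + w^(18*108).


Step 1: The sum sum_{j=1}^{n} w^(k*j) equals n if n | k, else 0.
Step 2: Here n = 18, k = 108
Step 3: Does n divide k? 18 | 108 -> True
Step 4: Sum = 18

18


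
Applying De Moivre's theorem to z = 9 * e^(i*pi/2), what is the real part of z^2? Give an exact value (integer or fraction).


Step 1: By De Moivre's theorem, z^2 = 9^2 * e^(i*2*pi/2) = 81 * (cos(pi) + i*sin(pi))
Step 2: |z|^2 = 9^2 = 81
Step 3: The angle pi already lies in [0, 2*pi)
Step 4: cos(pi) = -1
Step 5: Re(z^2) = 81 * (-1) = -81

-81


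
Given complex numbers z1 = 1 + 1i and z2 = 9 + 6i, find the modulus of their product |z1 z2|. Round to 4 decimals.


Step 1: |z1| = sqrt(1^2 + 1^2) = sqrt(2)
Step 2: |z2| = sqrt(9^2 + 6^2) = sqrt(117)
Step 3: |z1*z2| = |z1|*|z2| = sqrt(2) * sqrt(117) = sqrt(2 * 117) = sqrt(234)
Step 4: = 15.2971

15.2971


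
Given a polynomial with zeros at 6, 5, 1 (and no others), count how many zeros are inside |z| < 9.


Step 1: Check each root:
  z = 6: |6| = 6 < 9
  z = 5: |5| = 5 < 9
  z = 1: |1| = 1 < 9
Step 2: Count = 3

3


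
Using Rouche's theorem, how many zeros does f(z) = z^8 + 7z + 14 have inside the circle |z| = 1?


Step 1: On |z| = 1 the three terms have sizes |z^8| = 1^8 = 1, |7z| = 7*1 = 7, |14| = 14
Step 2: The dominant term is g(z) = 14; let h(z) = z^8 + 7z so f = g + h
Step 3: On |z| = 1: |g| = 14 and |h| <= 1 + 7 = 8
Step 4: Since 14 > 8, |h| < |g| on |z| = 1, so by Rouche f has the same number of zeros as g inside |z| < 1
Step 5: g(z) = 14 is a nonzero constant with no zeros inside |z| < 1. Answer = 0

0


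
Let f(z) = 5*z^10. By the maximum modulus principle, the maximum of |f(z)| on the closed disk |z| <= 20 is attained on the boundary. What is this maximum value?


Step 1: On |z| = 20, |f(z)| = 5 * |z|^10 = 5 * 20^10
Step 2: By maximum modulus principle, maximum is on boundary.
Step 3: Maximum = 5 * 10240000000000 = 51200000000000

51200000000000


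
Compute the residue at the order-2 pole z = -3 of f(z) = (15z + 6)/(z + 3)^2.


Step 1: Pole of order 2 at z = -3
Step 2: Res = lim d/dz [(z + 3)^2 * f(z)] as z -> -3
Step 3: (z + 3)^2 * f(z) = 15z + 6
Step 4: d/dz[15z + 6] = 15

15


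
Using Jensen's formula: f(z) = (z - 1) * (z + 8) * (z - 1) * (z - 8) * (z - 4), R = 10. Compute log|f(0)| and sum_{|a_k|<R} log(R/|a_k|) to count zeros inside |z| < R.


Jensen's formula: (1/2pi)*integral log|f(Re^it)|dt = log|f(0)| + sum_{|a_k|<R} log(R/|a_k|)
Step 1: f(0) = (-1) * 8 * (-1) * (-8) * (-4) = 256
Step 2: log|f(0)| = log|1| + log|-8| + log|1| + log|8| + log|4| = 5.5452
Step 3: Zeros inside |z| < 10: 1, -8, 1, 8, 4
Step 4: Jensen sum = log(10/1) + log(10/8) + log(10/1) + log(10/8) + log(10/4) = 5.9677
Step 5: n(R) = number of terms in the Jensen sum = count of zeros inside |z| < 10 = 5

5


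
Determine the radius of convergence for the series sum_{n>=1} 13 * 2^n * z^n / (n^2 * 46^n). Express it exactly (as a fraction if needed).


Step 1: General term a_n = 13 * 2^n / (n^2 * 46^n)
Step 2: By the root test, |a_n|^(1/n) = 13^(1/n) * 2 / (n^(2/n) * 46) -> 2/46 as n -> infinity (since 13^(1/n) -> 1 and n^(2/n) -> 1)
Step 3: R = 1/lim|a_n|^(1/n) = 46/2 = 23

23


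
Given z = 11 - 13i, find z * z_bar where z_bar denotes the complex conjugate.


Step 1: conj(z) = 11 + 13i
Step 2: z * conj(z) = 11^2 + (-13)^2
Step 3: = 121 + 169 = 290

290


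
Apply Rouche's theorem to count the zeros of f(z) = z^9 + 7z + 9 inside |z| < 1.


Step 1: On |z| = 1 the three terms have sizes |z^9| = 1^9 = 1, |7z| = 7*1 = 7, |9| = 9
Step 2: The dominant term is g(z) = 9; let h(z) = z^9 + 7z so f = g + h
Step 3: On |z| = 1: |g| = 9 and |h| <= 1 + 7 = 8
Step 4: Since 9 > 8, |h| < |g| on |z| = 1, so by Rouche f has the same number of zeros as g inside |z| < 1
Step 5: g(z) = 9 is a nonzero constant with no zeros inside |z| < 1. Answer = 0

0


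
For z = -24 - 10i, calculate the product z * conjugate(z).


Step 1: conj(z) = -24 + 10i
Step 2: z * conj(z) = (-24)^2 + (-10)^2
Step 3: = 576 + 100 = 676

676


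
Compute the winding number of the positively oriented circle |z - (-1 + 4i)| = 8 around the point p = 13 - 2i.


Step 1: Center c = (-1, 4), radius = 8
Step 2: |p - c|^2 = 14^2 + (-6)^2 = 232
Step 3: r^2 = 64
Step 4: |p-c| > r so winding number = 0

0


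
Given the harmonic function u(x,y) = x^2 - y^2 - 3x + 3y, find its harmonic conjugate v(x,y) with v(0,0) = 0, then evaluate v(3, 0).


Step 1: v_x = -u_y = 2y - 3
Step 2: v_y = u_x = 2x - 3
Step 3: v = 2xy - 3x - 3y + C
Step 4: v(0,0) = 0 => C = 0
Step 5: v(3, 0) = -9

-9


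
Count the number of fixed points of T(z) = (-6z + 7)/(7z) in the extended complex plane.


Step 1: Fixed points satisfy T(z) = z
Step 2: 7z^2 + 6z - 7 = 0
Step 3: Discriminant = 6^2 - 4*7*(-7) = 232
Step 4: Number of fixed points = 2

2


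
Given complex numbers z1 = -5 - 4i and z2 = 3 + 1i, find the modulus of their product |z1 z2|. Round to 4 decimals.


Step 1: |z1| = sqrt((-5)^2 + (-4)^2) = sqrt(41)
Step 2: |z2| = sqrt(3^2 + 1^2) = sqrt(10)
Step 3: |z1*z2| = |z1|*|z2| = sqrt(41) * sqrt(10) = sqrt(41 * 10) = sqrt(410)
Step 4: = 20.2485

20.2485


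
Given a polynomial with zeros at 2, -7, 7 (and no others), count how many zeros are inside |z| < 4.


Step 1: Check each root:
  z = 2: |2| = 2 < 4
  z = -7: |-7| = 7 >= 4
  z = 7: |7| = 7 >= 4
Step 2: Count = 1

1


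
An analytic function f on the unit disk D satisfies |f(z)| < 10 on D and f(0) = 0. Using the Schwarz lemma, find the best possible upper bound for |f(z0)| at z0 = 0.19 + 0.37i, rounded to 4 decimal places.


Step 1: g = f/10 maps D -> D with g(0) = 0, so by the Schwarz lemma |g(z)| <= |z|, i.e. |f(z)| <= 10|z|; this is sharp (f(z) = 10z).
Step 2: |z0|^2 = 0.19^2 + 0.37^2 = 0.173
Step 3: |z0| = sqrt(0.173) = 0.415933
Step 4: Best bound = 10 * |z0| = 10 * 0.415933 = 4.1593

4.1593


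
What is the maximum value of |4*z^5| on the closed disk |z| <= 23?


Step 1: On |z| = 23, |f(z)| = 4 * |z|^5 = 4 * 23^5
Step 2: By maximum modulus principle, maximum is on boundary.
Step 3: Maximum = 4 * 6436343 = 25745372

25745372


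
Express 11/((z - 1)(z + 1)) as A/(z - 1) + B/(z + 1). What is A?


Step 1: Multiply both sides by (z - 1) and set z = 1
Step 2: A = 11 / (1 + 1)
Step 3: A = 11 / 2
Step 4: A = 11/2

11/2


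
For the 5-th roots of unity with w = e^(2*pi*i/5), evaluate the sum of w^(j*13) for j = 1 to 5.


Step 1: The sum sum_{j=1}^{n} w^(k*j) equals n if n | k, else 0.
Step 2: Here n = 5, k = 13
Step 3: Does n divide k? 5 | 13 -> False
Step 4: Sum = 0

0


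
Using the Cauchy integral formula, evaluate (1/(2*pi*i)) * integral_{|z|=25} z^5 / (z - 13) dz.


Step 1: f(z) = z^5, a = 13 is inside |z| = 25
Step 2: By Cauchy integral formula: (1/(2pi*i)) * integral = f(a)
Step 3: f(13) = 13^5 = 371293

371293


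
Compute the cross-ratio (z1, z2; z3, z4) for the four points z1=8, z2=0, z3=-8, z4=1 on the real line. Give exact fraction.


Step 1: (z1-z3)(z2-z4) = 16 * (-1) = -16
Step 2: (z1-z4)(z2-z3) = 7 * 8 = 56
Step 3: Cross-ratio = -16/56 = -2/7

-2/7


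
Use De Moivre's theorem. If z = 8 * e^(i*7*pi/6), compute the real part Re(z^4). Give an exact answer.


Step 1: By De Moivre's theorem, z^4 = 8^4 * e^(i*4*7*pi/6) = 4096 * (cos(14*pi/3) + i*sin(14*pi/3))
Step 2: |z|^4 = 8^4 = 4096
Step 3: Reduce the angle mod 2*pi: 14*pi/3 - 4*pi = 2*pi/3
Step 4: cos(2*pi/3) = -1/2
Step 5: Re(z^4) = 4096 * (-1/2) = -2048

-2048


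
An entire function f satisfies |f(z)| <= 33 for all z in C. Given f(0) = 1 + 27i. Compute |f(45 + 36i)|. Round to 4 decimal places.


Step 1: By Liouville's theorem, a bounded entire function is constant.
Step 2: f(z) = f(0) = 1 + 27i for all z.
Step 3: |f(w)| = |1 + 27i| = sqrt(1 + 729)
Step 4: = 27.0185

27.0185


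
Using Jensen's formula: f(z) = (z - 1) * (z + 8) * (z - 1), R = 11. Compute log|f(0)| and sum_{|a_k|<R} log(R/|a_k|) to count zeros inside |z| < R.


Jensen's formula: (1/2pi)*integral log|f(Re^it)|dt = log|f(0)| + sum_{|a_k|<R} log(R/|a_k|)
Step 1: f(0) = (-1) * 8 * (-1) = 8
Step 2: log|f(0)| = log|1| + log|-8| + log|1| = 2.0794
Step 3: Zeros inside |z| < 11: 1, -8, 1
Step 4: Jensen sum = log(11/1) + log(11/8) + log(11/1) = 5.1142
Step 5: n(R) = number of terms in the Jensen sum = count of zeros inside |z| < 11 = 3

3


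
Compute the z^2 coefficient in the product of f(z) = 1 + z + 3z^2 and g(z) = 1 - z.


Step 1: z^2 term in f*g comes from: (1)*(0) + (z)*(-z) + (3z^2)*(1)
Step 2: = 0 - 1 + 3
Step 3: = 2

2


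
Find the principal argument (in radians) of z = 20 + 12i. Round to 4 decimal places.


Step 1: z = 20 + 12i
Step 2: arg(z) = atan2(12, 20)
Step 3: arg(z) = 0.5404

0.5404


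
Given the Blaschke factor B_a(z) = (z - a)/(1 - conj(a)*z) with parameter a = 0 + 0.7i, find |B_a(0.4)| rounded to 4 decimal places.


Step 1: Numerator z0 - a = 0.4 - (0 + 0.7i) = 0.4 - 0.7i
Step 2: Denominator 1 - conj(a)*z0 = 1 - (0 - 0.7i)*0.4 = 1 + 0.28i
Step 3: |z0 - a|^2 = 0.4^2 + (-0.7)^2 = 0.65; |1 - conj(a)*z0|^2 = 1^2 + 0.28^2 = 1.0784
Step 4: |B_a(0.4)| = sqrt(0.65 / 1.0784) = sqrt(0.602745)
Step 5: = 0.7764

0.7764


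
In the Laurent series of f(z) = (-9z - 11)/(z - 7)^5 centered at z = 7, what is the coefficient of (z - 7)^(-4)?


Step 1: Write the numerator in powers of (z - 7): -9z - 11 = -9(z - 7) + (-9*7 - 11) = -9(z - 7) - 74
Step 2: Divide by (z - 7)^5: f(z) = -74(z - 7)^(-5) - 9(z - 7)^(-4)
Step 3: This finite sum is the Laurent series of f about z = 7.
Step 4: Coefficient of (z - 7)^(-4) = coefficient of (z - 7) in the re-centred numerator = -9

-9


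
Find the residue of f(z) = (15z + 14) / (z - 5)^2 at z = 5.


Step 1: Pole of order 2 at z = 5
Step 2: Res = lim d/dz [(z - 5)^2 * f(z)] as z -> 5
Step 3: (z - 5)^2 * f(z) = 15z + 14
Step 4: d/dz[15z + 14] = 15

15


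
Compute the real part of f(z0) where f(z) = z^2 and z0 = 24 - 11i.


Step 1: z0 = 24 - 11i
Step 2: z0^2 = 24^2 - (-11)^2 - 528i
Step 3: real part = 576 - 121 = 455

455


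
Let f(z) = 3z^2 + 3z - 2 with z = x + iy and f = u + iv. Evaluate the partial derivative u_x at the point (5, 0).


Step 1: f(z) = 3(x+iy)^2 + 3(x+iy) - 2
Step 2: u = 3(x^2 - y^2) + 3x - 2
Step 3: u_x = 6x + 3
Step 4: At (5, 0): u_x = 30 + 3 = 33

33


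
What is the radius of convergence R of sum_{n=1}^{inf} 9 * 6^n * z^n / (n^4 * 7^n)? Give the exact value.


Step 1: General term a_n = 9 * 6^n / (n^4 * 7^n)
Step 2: By the root test, |a_n|^(1/n) = 9^(1/n) * 6 / (n^(4/n) * 7) -> 6/7 as n -> infinity (since 9^(1/n) -> 1 and n^(4/n) -> 1)
Step 3: R = 1/lim|a_n|^(1/n) = 7/6

7/6


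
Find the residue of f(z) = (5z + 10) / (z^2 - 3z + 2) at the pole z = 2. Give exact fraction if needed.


Step 1: Q(z) = z^2 - 3z + 2 = (z - 2)(z - 1)
Step 2: Q'(z) = 2z - 3
Step 3: Q'(2) = 1, P(2) = 20
Step 4: Res = P(2)/Q'(2) = 20/1 = 20

20


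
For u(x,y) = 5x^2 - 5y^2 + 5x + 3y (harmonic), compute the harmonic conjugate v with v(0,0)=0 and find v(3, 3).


Step 1: v_x = -u_y = 10y - 3
Step 2: v_y = u_x = 10x + 5
Step 3: v = 10xy - 3x + 5y + C
Step 4: v(0,0) = 0 => C = 0
Step 5: v(3, 3) = 96

96


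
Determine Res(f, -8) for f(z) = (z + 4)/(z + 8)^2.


Step 1: Pole of order 2 at z = -8
Step 2: Res = lim d/dz [(z + 8)^2 * f(z)] as z -> -8
Step 3: (z + 8)^2 * f(z) = z + 4
Step 4: d/dz[z + 4] = 1

1


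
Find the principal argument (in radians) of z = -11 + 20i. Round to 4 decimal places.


Step 1: z = -11 + 20i
Step 2: arg(z) = atan2(20, -11)
Step 3: arg(z) = 2.0736

2.0736


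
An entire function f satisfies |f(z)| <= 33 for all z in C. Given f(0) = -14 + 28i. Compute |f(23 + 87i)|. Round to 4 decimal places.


Step 1: By Liouville's theorem, a bounded entire function is constant.
Step 2: f(z) = f(0) = -14 + 28i for all z.
Step 3: |f(w)| = |-14 + 28i| = sqrt(196 + 784)
Step 4: = 31.305

31.305


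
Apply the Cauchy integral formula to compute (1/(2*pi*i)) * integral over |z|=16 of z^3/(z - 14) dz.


Step 1: f(z) = z^3, a = 14 is inside |z| = 16
Step 2: By Cauchy integral formula: (1/(2pi*i)) * integral = f(a)
Step 3: f(14) = 14^3 = 2744

2744


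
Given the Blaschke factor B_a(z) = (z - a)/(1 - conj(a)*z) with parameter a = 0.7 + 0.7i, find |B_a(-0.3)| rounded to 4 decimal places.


Step 1: Numerator z0 - a = -0.3 - (0.7 + 0.7i) = -1 - 0.7i
Step 2: Denominator 1 - conj(a)*z0 = 1 - (0.7 - 0.7i)*(-0.3) = 1.21 - 0.21i
Step 3: |z0 - a|^2 = (-1)^2 + (-0.7)^2 = 1.49; |1 - conj(a)*z0|^2 = 1.21^2 + (-0.21)^2 = 1.5082
Step 4: |B_a(-0.3)| = sqrt(1.49 / 1.5082) = sqrt(0.987933)
Step 5: = 0.9939

0.9939


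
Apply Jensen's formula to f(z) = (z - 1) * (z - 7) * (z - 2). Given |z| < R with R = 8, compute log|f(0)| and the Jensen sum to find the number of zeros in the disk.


Jensen's formula: (1/2pi)*integral log|f(Re^it)|dt = log|f(0)| + sum_{|a_k|<R} log(R/|a_k|)
Step 1: f(0) = (-1) * (-7) * (-2) = -14
Step 2: log|f(0)| = log|1| + log|7| + log|2| = 2.6391
Step 3: Zeros inside |z| < 8: 1, 7, 2
Step 4: Jensen sum = log(8/1) + log(8/7) + log(8/2) = 3.5993
Step 5: n(R) = number of terms in the Jensen sum = count of zeros inside |z| < 8 = 3

3


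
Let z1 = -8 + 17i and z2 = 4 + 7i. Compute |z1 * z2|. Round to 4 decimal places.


Step 1: |z1| = sqrt((-8)^2 + 17^2) = sqrt(353)
Step 2: |z2| = sqrt(4^2 + 7^2) = sqrt(65)
Step 3: |z1*z2| = |z1|*|z2| = sqrt(353) * sqrt(65) = sqrt(353 * 65) = sqrt(22945)
Step 4: = 151.4761

151.4761


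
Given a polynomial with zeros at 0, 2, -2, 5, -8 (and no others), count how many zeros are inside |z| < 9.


Step 1: Check each root:
  z = 0: |0| = 0 < 9
  z = 2: |2| = 2 < 9
  z = -2: |-2| = 2 < 9
  z = 5: |5| = 5 < 9
  z = -8: |-8| = 8 < 9
Step 2: Count = 5

5


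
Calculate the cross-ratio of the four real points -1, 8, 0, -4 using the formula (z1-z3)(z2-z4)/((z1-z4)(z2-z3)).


Step 1: (z1-z3)(z2-z4) = (-1) * 12 = -12
Step 2: (z1-z4)(z2-z3) = 3 * 8 = 24
Step 3: Cross-ratio = -12/24 = -1/2

-1/2


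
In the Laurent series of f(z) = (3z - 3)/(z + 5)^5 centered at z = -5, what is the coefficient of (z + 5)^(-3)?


Step 1: Write the numerator in powers of (z + 5): 3z - 3 = 3(z + 5) + (3*(-5) - 3) = 3(z + 5) - 18
Step 2: Divide by (z + 5)^5: f(z) = -18(z + 5)^(-5) + 3(z + 5)^(-4)
Step 3: This finite sum is the Laurent series of f about z = -5.
Step 4: Only the powers -5 and -4 appear, so the coefficient of (z + 5)^(-3) = 0

0


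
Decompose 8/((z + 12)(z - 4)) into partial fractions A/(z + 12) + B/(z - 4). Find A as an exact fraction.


Step 1: Multiply both sides by (z + 12) and set z = -12
Step 2: A = 8 / (-12 - 4)
Step 3: A = 8 / (-16)
Step 4: A = -1/2

-1/2


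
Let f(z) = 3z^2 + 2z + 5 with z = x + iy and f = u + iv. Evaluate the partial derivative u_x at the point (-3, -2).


Step 1: f(z) = 3(x+iy)^2 + 2(x+iy) + 5
Step 2: u = 3(x^2 - y^2) + 2x + 5
Step 3: u_x = 6x + 2
Step 4: At (-3, -2): u_x = -18 + 2 = -16

-16


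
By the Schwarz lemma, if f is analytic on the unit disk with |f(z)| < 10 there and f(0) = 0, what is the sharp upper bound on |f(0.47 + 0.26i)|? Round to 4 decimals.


Step 1: g = f/10 maps D -> D with g(0) = 0, so by the Schwarz lemma |g(z)| <= |z|, i.e. |f(z)| <= 10|z|; this is sharp (f(z) = 10z).
Step 2: |z0|^2 = 0.47^2 + 0.26^2 = 0.2885
Step 3: |z0| = sqrt(0.2885) = 0.537122
Step 4: Best bound = 10 * |z0| = 10 * 0.537122 = 5.3712

5.3712


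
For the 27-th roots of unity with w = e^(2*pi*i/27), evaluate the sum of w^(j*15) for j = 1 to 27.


Step 1: The sum sum_{j=1}^{n} w^(k*j) equals n if n | k, else 0.
Step 2: Here n = 27, k = 15
Step 3: Does n divide k? 27 | 15 -> False
Step 4: Sum = 0

0


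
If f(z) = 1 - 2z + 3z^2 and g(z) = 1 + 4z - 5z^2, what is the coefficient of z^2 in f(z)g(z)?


Step 1: z^2 term in f*g comes from: (1)*(-5z^2) + (-2z)*(4z) + (3z^2)*(1)
Step 2: = -5 - 8 + 3
Step 3: = -10

-10


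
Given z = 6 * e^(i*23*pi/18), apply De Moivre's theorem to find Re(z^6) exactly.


Step 1: By De Moivre's theorem, z^6 = 6^6 * e^(i*6*23*pi/18) = 46656 * (cos(23*pi/3) + i*sin(23*pi/3))
Step 2: |z|^6 = 6^6 = 46656
Step 3: Reduce the angle mod 2*pi: 23*pi/3 - 6*pi = 5*pi/3
Step 4: cos(5*pi/3) = 1/2
Step 5: Re(z^6) = 46656 * 1/2 = 23328

23328


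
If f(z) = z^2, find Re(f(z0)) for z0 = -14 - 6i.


Step 1: z0 = -14 - 6i
Step 2: z0^2 = (-14)^2 - (-6)^2 + 168i
Step 3: real part = 196 - 36 = 160

160


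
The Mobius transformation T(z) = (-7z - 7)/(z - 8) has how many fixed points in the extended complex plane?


Step 1: Fixed points satisfy T(z) = z
Step 2: z^2 - z + 7 = 0
Step 3: Discriminant = (-1)^2 - 4*1*7 = -27
Step 4: Number of fixed points = 2

2


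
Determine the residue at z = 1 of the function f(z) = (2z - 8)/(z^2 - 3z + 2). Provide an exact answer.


Step 1: Q(z) = z^2 - 3z + 2 = (z - 1)(z - 2)
Step 2: Q'(z) = 2z - 3
Step 3: Q'(1) = -1, P(1) = -6
Step 4: Res = P(1)/Q'(1) = -6/(-1) = 6

6


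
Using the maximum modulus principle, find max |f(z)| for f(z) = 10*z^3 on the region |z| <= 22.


Step 1: On |z| = 22, |f(z)| = 10 * |z|^3 = 10 * 22^3
Step 2: By maximum modulus principle, maximum is on boundary.
Step 3: Maximum = 10 * 10648 = 106480

106480


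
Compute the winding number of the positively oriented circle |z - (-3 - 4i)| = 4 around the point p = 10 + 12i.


Step 1: Center c = (-3, -4), radius = 4
Step 2: |p - c|^2 = 13^2 + 16^2 = 425
Step 3: r^2 = 16
Step 4: |p-c| > r so winding number = 0

0


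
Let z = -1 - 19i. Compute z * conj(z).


Step 1: conj(z) = -1 + 19i
Step 2: z * conj(z) = (-1)^2 + (-19)^2
Step 3: = 1 + 361 = 362

362


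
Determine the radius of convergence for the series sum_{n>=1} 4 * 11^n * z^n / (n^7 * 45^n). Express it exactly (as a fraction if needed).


Step 1: General term a_n = 4 * 11^n / (n^7 * 45^n)
Step 2: By the root test, |a_n|^(1/n) = 4^(1/n) * 11 / (n^(7/n) * 45) -> 11/45 as n -> infinity (since 4^(1/n) -> 1 and n^(7/n) -> 1)
Step 3: R = 1/lim|a_n|^(1/n) = 45/11

45/11


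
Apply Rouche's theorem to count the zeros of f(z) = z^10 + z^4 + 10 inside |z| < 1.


Step 1: On |z| = 1 the three terms have sizes |z^10| = 1^10 = 1, |z^4| = 1^4 = 1, |10| = 10
Step 2: The dominant term is g(z) = 10; let h(z) = z^10 + z^4 so f = g + h
Step 3: On |z| = 1: |g| = 10 and |h| <= 1 + 1 = 2
Step 4: Since 10 > 2, |h| < |g| on |z| = 1, so by Rouche f has the same number of zeros as g inside |z| < 1
Step 5: g(z) = 10 is a nonzero constant with no zeros inside |z| < 1. Answer = 0

0


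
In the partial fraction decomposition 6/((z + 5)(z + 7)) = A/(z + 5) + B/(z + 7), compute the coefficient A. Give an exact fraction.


Step 1: Multiply both sides by (z + 5) and set z = -5
Step 2: A = 6 / (-5 + 7)
Step 3: A = 6 / 2
Step 4: A = 3

3


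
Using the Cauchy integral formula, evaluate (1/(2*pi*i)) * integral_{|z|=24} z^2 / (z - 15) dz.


Step 1: f(z) = z^2, a = 15 is inside |z| = 24
Step 2: By Cauchy integral formula: (1/(2pi*i)) * integral = f(a)
Step 3: f(15) = 15^2 = 225

225


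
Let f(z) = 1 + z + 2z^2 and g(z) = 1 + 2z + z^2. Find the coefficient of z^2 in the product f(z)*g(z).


Step 1: z^2 term in f*g comes from: (1)*(z^2) + (z)*(2z) + (2z^2)*(1)
Step 2: = 1 + 2 + 2
Step 3: = 5

5


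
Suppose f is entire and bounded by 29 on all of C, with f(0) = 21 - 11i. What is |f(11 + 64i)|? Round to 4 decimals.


Step 1: By Liouville's theorem, a bounded entire function is constant.
Step 2: f(z) = f(0) = 21 - 11i for all z.
Step 3: |f(w)| = |21 - 11i| = sqrt(441 + 121)
Step 4: = 23.7065

23.7065


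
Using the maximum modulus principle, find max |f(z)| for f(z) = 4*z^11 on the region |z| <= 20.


Step 1: On |z| = 20, |f(z)| = 4 * |z|^11 = 4 * 20^11
Step 2: By maximum modulus principle, maximum is on boundary.
Step 3: Maximum = 4 * 204800000000000 = 819200000000000

819200000000000


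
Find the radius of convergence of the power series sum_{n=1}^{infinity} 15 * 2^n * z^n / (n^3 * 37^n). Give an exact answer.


Step 1: General term a_n = 15 * 2^n / (n^3 * 37^n)
Step 2: By the root test, |a_n|^(1/n) = 15^(1/n) * 2 / (n^(3/n) * 37) -> 2/37 as n -> infinity (since 15^(1/n) -> 1 and n^(3/n) -> 1)
Step 3: R = 1/lim|a_n|^(1/n) = 37/2

37/2


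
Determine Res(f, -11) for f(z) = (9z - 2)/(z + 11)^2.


Step 1: Pole of order 2 at z = -11
Step 2: Res = lim d/dz [(z + 11)^2 * f(z)] as z -> -11
Step 3: (z + 11)^2 * f(z) = 9z - 2
Step 4: d/dz[9z - 2] = 9

9


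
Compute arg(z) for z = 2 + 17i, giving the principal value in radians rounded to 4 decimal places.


Step 1: z = 2 + 17i
Step 2: arg(z) = atan2(17, 2)
Step 3: arg(z) = 1.4537

1.4537


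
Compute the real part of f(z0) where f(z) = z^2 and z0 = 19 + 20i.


Step 1: z0 = 19 + 20i
Step 2: z0^2 = 19^2 - 20^2 + 760i
Step 3: real part = 361 - 400 = -39

-39


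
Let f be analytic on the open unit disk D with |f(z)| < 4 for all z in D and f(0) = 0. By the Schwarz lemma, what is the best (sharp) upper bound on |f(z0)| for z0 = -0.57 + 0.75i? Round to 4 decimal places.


Step 1: g = f/4 maps D -> D with g(0) = 0, so by the Schwarz lemma |g(z)| <= |z|, i.e. |f(z)| <= 4|z|; this is sharp (f(z) = 4z).
Step 2: |z0|^2 = (-0.57)^2 + 0.75^2 = 0.8874
Step 3: |z0| = sqrt(0.8874) = 0.942019
Step 4: Best bound = 4 * |z0| = 4 * 0.942019 = 3.7681

3.7681


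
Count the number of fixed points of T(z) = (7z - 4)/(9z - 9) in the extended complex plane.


Step 1: Fixed points satisfy T(z) = z
Step 2: 9z^2 - 16z + 4 = 0
Step 3: Discriminant = (-16)^2 - 4*9*4 = 112
Step 4: Number of fixed points = 2

2


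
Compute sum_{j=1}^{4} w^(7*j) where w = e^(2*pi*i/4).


Step 1: The sum sum_{j=1}^{n} w^(k*j) equals n if n | k, else 0.
Step 2: Here n = 4, k = 7
Step 3: Does n divide k? 4 | 7 -> False
Step 4: Sum = 0

0


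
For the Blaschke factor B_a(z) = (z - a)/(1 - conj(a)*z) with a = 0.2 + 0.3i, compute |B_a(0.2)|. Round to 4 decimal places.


Step 1: Numerator z0 - a = 0.2 - (0.2 + 0.3i) = 0 - 0.3i
Step 2: Denominator 1 - conj(a)*z0 = 1 - (0.2 - 0.3i)*0.2 = 0.96 + 0.06i
Step 3: |z0 - a|^2 = 0^2 + (-0.3)^2 = 0.09; |1 - conj(a)*z0|^2 = 0.96^2 + 0.06^2 = 0.9252
Step 4: |B_a(0.2)| = sqrt(0.09 / 0.9252) = sqrt(0.097276)
Step 5: = 0.3119

0.3119


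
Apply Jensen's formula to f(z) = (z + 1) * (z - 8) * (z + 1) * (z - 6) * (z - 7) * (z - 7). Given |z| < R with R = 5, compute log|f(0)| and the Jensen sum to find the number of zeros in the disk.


Jensen's formula: (1/2pi)*integral log|f(Re^it)|dt = log|f(0)| + sum_{|a_k|<R} log(R/|a_k|)
Step 1: f(0) = 1 * (-8) * 1 * (-6) * (-7) * (-7) = 2352
Step 2: log|f(0)| = log|-1| + log|8| + log|-1| + log|6| + log|7| + log|7| = 7.763
Step 3: Zeros inside |z| < 5: -1, -1
Step 4: Jensen sum = log(5/1) + log(5/1) = 3.2189
Step 5: n(R) = number of terms in the Jensen sum = count of zeros inside |z| < 5 = 2

2
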